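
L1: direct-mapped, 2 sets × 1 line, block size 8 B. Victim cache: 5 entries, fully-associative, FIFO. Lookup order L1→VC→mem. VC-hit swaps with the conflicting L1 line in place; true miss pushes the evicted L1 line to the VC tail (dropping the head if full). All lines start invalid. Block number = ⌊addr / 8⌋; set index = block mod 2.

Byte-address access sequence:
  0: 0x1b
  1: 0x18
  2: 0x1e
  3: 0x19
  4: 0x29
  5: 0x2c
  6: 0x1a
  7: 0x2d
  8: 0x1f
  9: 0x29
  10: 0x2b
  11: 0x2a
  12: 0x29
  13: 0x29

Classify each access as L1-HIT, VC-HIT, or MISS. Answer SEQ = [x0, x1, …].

  [0] addr=0x1b blk=3 s=1: MISS | VC []
  [1] addr=0x18 blk=3 s=1: L1-HIT | VC []
  [2] addr=0x1e blk=3 s=1: L1-HIT | VC []
  [3] addr=0x19 blk=3 s=1: L1-HIT | VC []
  [4] addr=0x29 blk=5 s=1: MISS | VC [3]
  [5] addr=0x2c blk=5 s=1: L1-HIT | VC [3]
  [6] addr=0x1a blk=3 s=1: VC-HIT | VC [5]
  [7] addr=0x2d blk=5 s=1: VC-HIT | VC [3]
  [8] addr=0x1f blk=3 s=1: VC-HIT | VC [5]
  [9] addr=0x29 blk=5 s=1: VC-HIT | VC [3]
  [10] addr=0x2b blk=5 s=1: L1-HIT | VC [3]
  [11] addr=0x2a blk=5 s=1: L1-HIT | VC [3]
  [12] addr=0x29 blk=5 s=1: L1-HIT | VC [3]
  [13] addr=0x29 blk=5 s=1: L1-HIT | VC [3]

SEQ = [MISS, L1-HIT, L1-HIT, L1-HIT, MISS, L1-HIT, VC-HIT, VC-HIT, VC-HIT, VC-HIT, L1-HIT, L1-HIT, L1-HIT, L1-HIT]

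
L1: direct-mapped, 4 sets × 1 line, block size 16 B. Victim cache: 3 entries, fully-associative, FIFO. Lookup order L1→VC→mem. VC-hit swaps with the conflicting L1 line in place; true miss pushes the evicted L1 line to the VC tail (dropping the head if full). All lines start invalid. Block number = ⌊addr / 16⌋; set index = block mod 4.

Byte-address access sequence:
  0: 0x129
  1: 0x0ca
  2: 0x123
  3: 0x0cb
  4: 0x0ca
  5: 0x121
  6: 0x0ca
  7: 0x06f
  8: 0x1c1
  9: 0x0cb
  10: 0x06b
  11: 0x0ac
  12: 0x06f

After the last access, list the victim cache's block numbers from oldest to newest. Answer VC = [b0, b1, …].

VC = [18, 28, 10]

  [0] addr=0x129 blk=18 s=2: MISS | VC []
  [1] addr=0xca blk=12 s=0: MISS | VC []
  [2] addr=0x123 blk=18 s=2: L1-HIT | VC []
  [3] addr=0xcb blk=12 s=0: L1-HIT | VC []
  [4] addr=0xca blk=12 s=0: L1-HIT | VC []
  [5] addr=0x121 blk=18 s=2: L1-HIT | VC []
  [6] addr=0xca blk=12 s=0: L1-HIT | VC []
  [7] addr=0x6f blk=6 s=2: MISS | VC [18]
  [8] addr=0x1c1 blk=28 s=0: MISS | VC [18, 12]
  [9] addr=0xcb blk=12 s=0: VC-HIT | VC [18, 28]
  [10] addr=0x6b blk=6 s=2: L1-HIT | VC [18, 28]
  [11] addr=0xac blk=10 s=2: MISS | VC [18, 28, 6]
  [12] addr=0x6f blk=6 s=2: VC-HIT | VC [18, 28, 10]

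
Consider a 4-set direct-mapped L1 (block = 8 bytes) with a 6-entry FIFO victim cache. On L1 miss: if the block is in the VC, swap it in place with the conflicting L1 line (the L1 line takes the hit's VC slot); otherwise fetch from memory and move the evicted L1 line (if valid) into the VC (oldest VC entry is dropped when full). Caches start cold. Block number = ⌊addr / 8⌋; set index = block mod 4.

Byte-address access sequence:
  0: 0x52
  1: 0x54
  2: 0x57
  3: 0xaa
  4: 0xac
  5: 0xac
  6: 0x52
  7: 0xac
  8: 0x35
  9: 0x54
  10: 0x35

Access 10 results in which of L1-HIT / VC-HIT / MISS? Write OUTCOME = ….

OUTCOME = VC-HIT

  [0] addr=0x52 blk=10 s=2: MISS | VC []
  [1] addr=0x54 blk=10 s=2: L1-HIT | VC []
  [2] addr=0x57 blk=10 s=2: L1-HIT | VC []
  [3] addr=0xaa blk=21 s=1: MISS | VC []
  [4] addr=0xac blk=21 s=1: L1-HIT | VC []
  [5] addr=0xac blk=21 s=1: L1-HIT | VC []
  [6] addr=0x52 blk=10 s=2: L1-HIT | VC []
  [7] addr=0xac blk=21 s=1: L1-HIT | VC []
  [8] addr=0x35 blk=6 s=2: MISS | VC [10]
  [9] addr=0x54 blk=10 s=2: VC-HIT | VC [6]
  [10] addr=0x35 blk=6 s=2: VC-HIT | VC [10]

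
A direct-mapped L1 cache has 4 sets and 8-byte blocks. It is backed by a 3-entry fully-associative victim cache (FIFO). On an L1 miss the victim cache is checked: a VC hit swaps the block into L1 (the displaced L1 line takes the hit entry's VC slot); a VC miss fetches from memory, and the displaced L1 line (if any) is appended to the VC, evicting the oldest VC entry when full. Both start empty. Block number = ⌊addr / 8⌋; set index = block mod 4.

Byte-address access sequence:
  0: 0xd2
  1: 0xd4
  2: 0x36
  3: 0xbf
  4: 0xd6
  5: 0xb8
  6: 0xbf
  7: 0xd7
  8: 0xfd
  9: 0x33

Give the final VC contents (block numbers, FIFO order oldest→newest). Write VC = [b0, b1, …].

VC = [26, 23]

0: 0xd2 (blk 26, set 2) → MISS  vc=[]
1: 0xd4 (blk 26, set 2) → L1-HIT  vc=[]
2: 0x36 (blk 6, set 2) → MISS  vc=[26]
3: 0xbf (blk 23, set 3) → MISS  vc=[26]
4: 0xd6 (blk 26, set 2) → VC-HIT  vc=[6]
5: 0xb8 (blk 23, set 3) → L1-HIT  vc=[6]
6: 0xbf (blk 23, set 3) → L1-HIT  vc=[6]
7: 0xd7 (blk 26, set 2) → L1-HIT  vc=[6]
8: 0xfd (blk 31, set 3) → MISS  vc=[6, 23]
9: 0x33 (blk 6, set 2) → VC-HIT  vc=[26, 23]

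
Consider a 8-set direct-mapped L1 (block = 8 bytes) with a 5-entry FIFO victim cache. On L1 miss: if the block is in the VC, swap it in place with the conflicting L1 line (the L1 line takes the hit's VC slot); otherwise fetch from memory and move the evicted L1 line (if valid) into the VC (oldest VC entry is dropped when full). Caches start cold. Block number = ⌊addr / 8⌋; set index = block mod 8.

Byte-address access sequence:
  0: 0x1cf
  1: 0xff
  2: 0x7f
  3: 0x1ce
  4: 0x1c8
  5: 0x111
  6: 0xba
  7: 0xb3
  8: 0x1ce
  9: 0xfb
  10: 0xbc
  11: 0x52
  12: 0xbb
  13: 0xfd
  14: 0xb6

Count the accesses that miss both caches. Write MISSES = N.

  [0] addr=0x1cf blk=57 s=1: MISS | VC []
  [1] addr=0xff blk=31 s=7: MISS | VC []
  [2] addr=0x7f blk=15 s=7: MISS | VC [31]
  [3] addr=0x1ce blk=57 s=1: L1-HIT | VC [31]
  [4] addr=0x1c8 blk=57 s=1: L1-HIT | VC [31]
  [5] addr=0x111 blk=34 s=2: MISS | VC [31]
  [6] addr=0xba blk=23 s=7: MISS | VC [31, 15]
  [7] addr=0xb3 blk=22 s=6: MISS | VC [31, 15]
  [8] addr=0x1ce blk=57 s=1: L1-HIT | VC [31, 15]
  [9] addr=0xfb blk=31 s=7: VC-HIT | VC [23, 15]
  [10] addr=0xbc blk=23 s=7: VC-HIT | VC [31, 15]
  [11] addr=0x52 blk=10 s=2: MISS | VC [31, 15, 34]
  [12] addr=0xbb blk=23 s=7: L1-HIT | VC [31, 15, 34]
  [13] addr=0xfd blk=31 s=7: VC-HIT | VC [23, 15, 34]
  [14] addr=0xb6 blk=22 s=6: L1-HIT | VC [23, 15, 34]

MISSES = 7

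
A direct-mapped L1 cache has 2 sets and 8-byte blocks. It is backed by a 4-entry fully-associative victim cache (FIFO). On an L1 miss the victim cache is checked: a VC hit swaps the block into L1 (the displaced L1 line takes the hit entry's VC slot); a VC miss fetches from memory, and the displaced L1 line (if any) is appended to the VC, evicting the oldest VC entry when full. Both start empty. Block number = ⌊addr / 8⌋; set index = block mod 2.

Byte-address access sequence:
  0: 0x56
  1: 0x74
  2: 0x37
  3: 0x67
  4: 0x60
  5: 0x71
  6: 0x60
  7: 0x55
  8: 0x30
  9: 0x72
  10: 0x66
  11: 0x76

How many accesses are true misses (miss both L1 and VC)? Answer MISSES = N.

  [0] addr=0x56 blk=10 s=0: MISS | VC []
  [1] addr=0x74 blk=14 s=0: MISS | VC [10]
  [2] addr=0x37 blk=6 s=0: MISS | VC [10, 14]
  [3] addr=0x67 blk=12 s=0: MISS | VC [10, 14, 6]
  [4] addr=0x60 blk=12 s=0: L1-HIT | VC [10, 14, 6]
  [5] addr=0x71 blk=14 s=0: VC-HIT | VC [10, 12, 6]
  [6] addr=0x60 blk=12 s=0: VC-HIT | VC [10, 14, 6]
  [7] addr=0x55 blk=10 s=0: VC-HIT | VC [12, 14, 6]
  [8] addr=0x30 blk=6 s=0: VC-HIT | VC [12, 14, 10]
  [9] addr=0x72 blk=14 s=0: VC-HIT | VC [12, 6, 10]
  [10] addr=0x66 blk=12 s=0: VC-HIT | VC [14, 6, 10]
  [11] addr=0x76 blk=14 s=0: VC-HIT | VC [12, 6, 10]

MISSES = 4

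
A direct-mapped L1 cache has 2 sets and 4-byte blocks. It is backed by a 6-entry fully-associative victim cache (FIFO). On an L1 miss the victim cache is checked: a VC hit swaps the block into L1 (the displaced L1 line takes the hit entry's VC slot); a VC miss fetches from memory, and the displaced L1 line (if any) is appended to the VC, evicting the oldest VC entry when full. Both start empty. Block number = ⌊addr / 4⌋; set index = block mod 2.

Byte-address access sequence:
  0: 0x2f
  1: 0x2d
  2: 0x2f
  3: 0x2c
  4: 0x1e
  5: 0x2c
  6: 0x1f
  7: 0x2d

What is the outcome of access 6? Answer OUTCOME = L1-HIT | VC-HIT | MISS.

#0 0x2f→b11/s1 MISS; vc=[]
#1 0x2d→b11/s1 L1-HIT; vc=[]
#2 0x2f→b11/s1 L1-HIT; vc=[]
#3 0x2c→b11/s1 L1-HIT; vc=[]
#4 0x1e→b7/s1 MISS; vc=[11]
#5 0x2c→b11/s1 VC-HIT; vc=[7]
#6 0x1f→b7/s1 VC-HIT; vc=[11]
#7 0x2d→b11/s1 VC-HIT; vc=[7]

OUTCOME = VC-HIT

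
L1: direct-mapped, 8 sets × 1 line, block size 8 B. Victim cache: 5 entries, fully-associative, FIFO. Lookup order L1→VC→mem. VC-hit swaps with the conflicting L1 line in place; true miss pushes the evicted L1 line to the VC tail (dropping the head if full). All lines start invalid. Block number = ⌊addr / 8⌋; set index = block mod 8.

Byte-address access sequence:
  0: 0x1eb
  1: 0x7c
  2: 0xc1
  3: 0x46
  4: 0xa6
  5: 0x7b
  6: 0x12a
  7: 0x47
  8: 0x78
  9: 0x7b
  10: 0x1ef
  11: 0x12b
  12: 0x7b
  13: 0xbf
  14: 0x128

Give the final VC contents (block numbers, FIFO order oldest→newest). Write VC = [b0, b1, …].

#0 0x1eb→b61/s5 MISS; vc=[]
#1 0x7c→b15/s7 MISS; vc=[]
#2 0xc1→b24/s0 MISS; vc=[]
#3 0x46→b8/s0 MISS; vc=[24]
#4 0xa6→b20/s4 MISS; vc=[24]
#5 0x7b→b15/s7 L1-HIT; vc=[24]
#6 0x12a→b37/s5 MISS; vc=[24,61]
#7 0x47→b8/s0 L1-HIT; vc=[24,61]
#8 0x78→b15/s7 L1-HIT; vc=[24,61]
#9 0x7b→b15/s7 L1-HIT; vc=[24,61]
#10 0x1ef→b61/s5 VC-HIT; vc=[24,37]
#11 0x12b→b37/s5 VC-HIT; vc=[24,61]
#12 0x7b→b15/s7 L1-HIT; vc=[24,61]
#13 0xbf→b23/s7 MISS; vc=[24,61,15]
#14 0x128→b37/s5 L1-HIT; vc=[24,61,15]

VC = [24, 61, 15]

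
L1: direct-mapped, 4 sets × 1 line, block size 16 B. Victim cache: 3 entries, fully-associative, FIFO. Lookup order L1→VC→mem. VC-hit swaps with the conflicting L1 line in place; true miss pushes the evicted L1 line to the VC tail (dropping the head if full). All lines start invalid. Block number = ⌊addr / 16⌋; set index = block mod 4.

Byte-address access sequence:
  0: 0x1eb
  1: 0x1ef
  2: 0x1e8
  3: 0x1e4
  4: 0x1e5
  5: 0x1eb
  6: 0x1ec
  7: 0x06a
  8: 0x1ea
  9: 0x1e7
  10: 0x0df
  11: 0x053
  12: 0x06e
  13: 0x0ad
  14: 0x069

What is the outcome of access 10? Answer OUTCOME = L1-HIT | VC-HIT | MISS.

OUTCOME = MISS

#0 0x1eb→b30/s2 MISS; vc=[]
#1 0x1ef→b30/s2 L1-HIT; vc=[]
#2 0x1e8→b30/s2 L1-HIT; vc=[]
#3 0x1e4→b30/s2 L1-HIT; vc=[]
#4 0x1e5→b30/s2 L1-HIT; vc=[]
#5 0x1eb→b30/s2 L1-HIT; vc=[]
#6 0x1ec→b30/s2 L1-HIT; vc=[]
#7 0x6a→b6/s2 MISS; vc=[30]
#8 0x1ea→b30/s2 VC-HIT; vc=[6]
#9 0x1e7→b30/s2 L1-HIT; vc=[6]
#10 0xdf→b13/s1 MISS; vc=[6]
#11 0x53→b5/s1 MISS; vc=[6,13]
#12 0x6e→b6/s2 VC-HIT; vc=[30,13]
#13 0xad→b10/s2 MISS; vc=[30,13,6]
#14 0x69→b6/s2 VC-HIT; vc=[30,13,10]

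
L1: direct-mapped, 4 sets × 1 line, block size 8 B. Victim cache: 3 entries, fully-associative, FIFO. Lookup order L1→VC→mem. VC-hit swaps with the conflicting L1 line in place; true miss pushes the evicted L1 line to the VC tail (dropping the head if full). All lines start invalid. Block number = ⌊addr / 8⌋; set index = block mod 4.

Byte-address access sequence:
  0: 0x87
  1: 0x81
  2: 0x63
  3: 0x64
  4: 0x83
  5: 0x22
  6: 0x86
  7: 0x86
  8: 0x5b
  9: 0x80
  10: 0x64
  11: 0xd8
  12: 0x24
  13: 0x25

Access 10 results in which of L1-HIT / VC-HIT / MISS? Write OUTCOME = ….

OUTCOME = VC-HIT

#0 0x87→b16/s0 MISS; vc=[]
#1 0x81→b16/s0 L1-HIT; vc=[]
#2 0x63→b12/s0 MISS; vc=[16]
#3 0x64→b12/s0 L1-HIT; vc=[16]
#4 0x83→b16/s0 VC-HIT; vc=[12]
#5 0x22→b4/s0 MISS; vc=[12,16]
#6 0x86→b16/s0 VC-HIT; vc=[12,4]
#7 0x86→b16/s0 L1-HIT; vc=[12,4]
#8 0x5b→b11/s3 MISS; vc=[12,4]
#9 0x80→b16/s0 L1-HIT; vc=[12,4]
#10 0x64→b12/s0 VC-HIT; vc=[16,4]
#11 0xd8→b27/s3 MISS; vc=[16,4,11]
#12 0x24→b4/s0 VC-HIT; vc=[16,12,11]
#13 0x25→b4/s0 L1-HIT; vc=[16,12,11]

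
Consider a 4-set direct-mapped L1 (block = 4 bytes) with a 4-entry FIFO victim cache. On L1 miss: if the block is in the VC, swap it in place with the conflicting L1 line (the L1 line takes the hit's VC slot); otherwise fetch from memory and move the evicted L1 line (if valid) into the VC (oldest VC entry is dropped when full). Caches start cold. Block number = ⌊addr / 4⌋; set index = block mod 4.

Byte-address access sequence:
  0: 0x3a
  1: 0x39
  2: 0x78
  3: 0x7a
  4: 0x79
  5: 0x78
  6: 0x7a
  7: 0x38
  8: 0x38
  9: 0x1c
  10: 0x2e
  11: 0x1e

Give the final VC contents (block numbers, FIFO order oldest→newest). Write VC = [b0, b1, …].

  [0] addr=0x3a blk=14 s=2: MISS | VC []
  [1] addr=0x39 blk=14 s=2: L1-HIT | VC []
  [2] addr=0x78 blk=30 s=2: MISS | VC [14]
  [3] addr=0x7a blk=30 s=2: L1-HIT | VC [14]
  [4] addr=0x79 blk=30 s=2: L1-HIT | VC [14]
  [5] addr=0x78 blk=30 s=2: L1-HIT | VC [14]
  [6] addr=0x7a blk=30 s=2: L1-HIT | VC [14]
  [7] addr=0x38 blk=14 s=2: VC-HIT | VC [30]
  [8] addr=0x38 blk=14 s=2: L1-HIT | VC [30]
  [9] addr=0x1c blk=7 s=3: MISS | VC [30]
  [10] addr=0x2e blk=11 s=3: MISS | VC [30, 7]
  [11] addr=0x1e blk=7 s=3: VC-HIT | VC [30, 11]

VC = [30, 11]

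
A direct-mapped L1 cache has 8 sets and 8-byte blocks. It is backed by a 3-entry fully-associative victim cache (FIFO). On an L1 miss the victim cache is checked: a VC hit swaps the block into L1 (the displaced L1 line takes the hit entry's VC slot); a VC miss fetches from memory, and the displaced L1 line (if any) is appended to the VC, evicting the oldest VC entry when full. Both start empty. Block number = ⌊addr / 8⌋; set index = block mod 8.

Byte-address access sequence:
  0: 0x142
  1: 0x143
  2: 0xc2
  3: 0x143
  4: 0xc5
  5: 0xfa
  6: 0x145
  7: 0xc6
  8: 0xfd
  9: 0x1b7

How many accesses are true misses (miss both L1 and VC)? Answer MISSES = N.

MISSES = 4

0: 0x142 (blk 40, set 0) → MISS  vc=[]
1: 0x143 (blk 40, set 0) → L1-HIT  vc=[]
2: 0xc2 (blk 24, set 0) → MISS  vc=[40]
3: 0x143 (blk 40, set 0) → VC-HIT  vc=[24]
4: 0xc5 (blk 24, set 0) → VC-HIT  vc=[40]
5: 0xfa (blk 31, set 7) → MISS  vc=[40]
6: 0x145 (blk 40, set 0) → VC-HIT  vc=[24]
7: 0xc6 (blk 24, set 0) → VC-HIT  vc=[40]
8: 0xfd (blk 31, set 7) → L1-HIT  vc=[40]
9: 0x1b7 (blk 54, set 6) → MISS  vc=[40]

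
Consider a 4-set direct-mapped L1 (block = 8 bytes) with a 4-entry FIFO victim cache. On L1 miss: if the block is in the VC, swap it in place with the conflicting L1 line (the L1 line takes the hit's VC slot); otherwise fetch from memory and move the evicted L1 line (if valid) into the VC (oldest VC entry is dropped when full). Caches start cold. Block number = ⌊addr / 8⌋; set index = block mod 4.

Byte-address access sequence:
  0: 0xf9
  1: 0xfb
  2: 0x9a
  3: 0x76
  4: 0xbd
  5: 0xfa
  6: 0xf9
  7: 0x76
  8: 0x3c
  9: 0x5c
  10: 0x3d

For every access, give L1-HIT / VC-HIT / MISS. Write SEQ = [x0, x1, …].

SEQ = [MISS, L1-HIT, MISS, MISS, MISS, VC-HIT, L1-HIT, L1-HIT, MISS, MISS, VC-HIT]

#0 0xf9→b31/s3 MISS; vc=[]
#1 0xfb→b31/s3 L1-HIT; vc=[]
#2 0x9a→b19/s3 MISS; vc=[31]
#3 0x76→b14/s2 MISS; vc=[31]
#4 0xbd→b23/s3 MISS; vc=[31,19]
#5 0xfa→b31/s3 VC-HIT; vc=[23,19]
#6 0xf9→b31/s3 L1-HIT; vc=[23,19]
#7 0x76→b14/s2 L1-HIT; vc=[23,19]
#8 0x3c→b7/s3 MISS; vc=[23,19,31]
#9 0x5c→b11/s3 MISS; vc=[23,19,31,7]
#10 0x3d→b7/s3 VC-HIT; vc=[23,19,31,11]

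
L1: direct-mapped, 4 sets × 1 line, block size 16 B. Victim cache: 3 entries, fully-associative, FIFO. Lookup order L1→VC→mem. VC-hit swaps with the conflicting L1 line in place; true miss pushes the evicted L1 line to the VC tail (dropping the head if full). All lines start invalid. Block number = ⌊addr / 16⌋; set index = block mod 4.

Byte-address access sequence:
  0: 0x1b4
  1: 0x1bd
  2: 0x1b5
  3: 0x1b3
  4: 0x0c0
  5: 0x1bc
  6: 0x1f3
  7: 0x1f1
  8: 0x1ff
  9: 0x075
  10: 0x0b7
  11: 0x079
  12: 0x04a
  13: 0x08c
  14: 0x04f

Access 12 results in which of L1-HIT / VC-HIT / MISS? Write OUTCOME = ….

#0 0x1b4→b27/s3 MISS; vc=[]
#1 0x1bd→b27/s3 L1-HIT; vc=[]
#2 0x1b5→b27/s3 L1-HIT; vc=[]
#3 0x1b3→b27/s3 L1-HIT; vc=[]
#4 0xc0→b12/s0 MISS; vc=[]
#5 0x1bc→b27/s3 L1-HIT; vc=[]
#6 0x1f3→b31/s3 MISS; vc=[27]
#7 0x1f1→b31/s3 L1-HIT; vc=[27]
#8 0x1ff→b31/s3 L1-HIT; vc=[27]
#9 0x75→b7/s3 MISS; vc=[27,31]
#10 0xb7→b11/s3 MISS; vc=[27,31,7]
#11 0x79→b7/s3 VC-HIT; vc=[27,31,11]
#12 0x4a→b4/s0 MISS; vc=[31,11,12]
#13 0x8c→b8/s0 MISS; vc=[11,12,4]
#14 0x4f→b4/s0 VC-HIT; vc=[11,12,8]

OUTCOME = MISS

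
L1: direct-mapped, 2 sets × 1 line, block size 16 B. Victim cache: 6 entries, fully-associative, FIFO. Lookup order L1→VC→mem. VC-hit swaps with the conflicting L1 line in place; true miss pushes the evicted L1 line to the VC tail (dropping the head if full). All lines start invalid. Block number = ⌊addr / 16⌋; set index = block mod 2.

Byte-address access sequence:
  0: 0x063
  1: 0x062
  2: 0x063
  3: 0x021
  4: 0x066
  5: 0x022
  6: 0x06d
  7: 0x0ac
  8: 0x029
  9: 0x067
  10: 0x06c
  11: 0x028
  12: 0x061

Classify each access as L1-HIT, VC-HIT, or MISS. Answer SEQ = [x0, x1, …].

SEQ = [MISS, L1-HIT, L1-HIT, MISS, VC-HIT, VC-HIT, VC-HIT, MISS, VC-HIT, VC-HIT, L1-HIT, VC-HIT, VC-HIT]

#0 0x63→b6/s0 MISS; vc=[]
#1 0x62→b6/s0 L1-HIT; vc=[]
#2 0x63→b6/s0 L1-HIT; vc=[]
#3 0x21→b2/s0 MISS; vc=[6]
#4 0x66→b6/s0 VC-HIT; vc=[2]
#5 0x22→b2/s0 VC-HIT; vc=[6]
#6 0x6d→b6/s0 VC-HIT; vc=[2]
#7 0xac→b10/s0 MISS; vc=[2,6]
#8 0x29→b2/s0 VC-HIT; vc=[10,6]
#9 0x67→b6/s0 VC-HIT; vc=[10,2]
#10 0x6c→b6/s0 L1-HIT; vc=[10,2]
#11 0x28→b2/s0 VC-HIT; vc=[10,6]
#12 0x61→b6/s0 VC-HIT; vc=[10,2]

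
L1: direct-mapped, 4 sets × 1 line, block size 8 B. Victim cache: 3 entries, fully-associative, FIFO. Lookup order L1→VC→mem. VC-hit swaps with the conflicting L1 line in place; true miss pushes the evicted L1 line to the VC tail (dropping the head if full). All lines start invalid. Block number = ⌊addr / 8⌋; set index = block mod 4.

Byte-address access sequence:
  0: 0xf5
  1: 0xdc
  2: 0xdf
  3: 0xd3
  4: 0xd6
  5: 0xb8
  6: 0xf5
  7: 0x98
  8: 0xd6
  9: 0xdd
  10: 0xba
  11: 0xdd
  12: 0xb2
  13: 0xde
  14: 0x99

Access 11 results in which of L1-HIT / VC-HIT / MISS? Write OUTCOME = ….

OUTCOME = VC-HIT

  [0] addr=0xf5 blk=30 s=2: MISS | VC []
  [1] addr=0xdc blk=27 s=3: MISS | VC []
  [2] addr=0xdf blk=27 s=3: L1-HIT | VC []
  [3] addr=0xd3 blk=26 s=2: MISS | VC [30]
  [4] addr=0xd6 blk=26 s=2: L1-HIT | VC [30]
  [5] addr=0xb8 blk=23 s=3: MISS | VC [30, 27]
  [6] addr=0xf5 blk=30 s=2: VC-HIT | VC [26, 27]
  [7] addr=0x98 blk=19 s=3: MISS | VC [26, 27, 23]
  [8] addr=0xd6 blk=26 s=2: VC-HIT | VC [30, 27, 23]
  [9] addr=0xdd blk=27 s=3: VC-HIT | VC [30, 19, 23]
  [10] addr=0xba blk=23 s=3: VC-HIT | VC [30, 19, 27]
  [11] addr=0xdd blk=27 s=3: VC-HIT | VC [30, 19, 23]
  [12] addr=0xb2 blk=22 s=2: MISS | VC [19, 23, 26]
  [13] addr=0xde blk=27 s=3: L1-HIT | VC [19, 23, 26]
  [14] addr=0x99 blk=19 s=3: VC-HIT | VC [27, 23, 26]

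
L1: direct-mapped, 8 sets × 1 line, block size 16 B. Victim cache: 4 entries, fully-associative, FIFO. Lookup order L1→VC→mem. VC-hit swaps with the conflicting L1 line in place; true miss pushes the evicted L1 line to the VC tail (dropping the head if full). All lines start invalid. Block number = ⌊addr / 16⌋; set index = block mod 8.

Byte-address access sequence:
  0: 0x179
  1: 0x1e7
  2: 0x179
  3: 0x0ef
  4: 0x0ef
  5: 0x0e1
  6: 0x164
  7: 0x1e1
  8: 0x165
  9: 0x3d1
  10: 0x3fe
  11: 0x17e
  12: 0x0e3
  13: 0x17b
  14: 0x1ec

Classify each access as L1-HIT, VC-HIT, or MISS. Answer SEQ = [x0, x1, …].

#0 0x179→b23/s7 MISS; vc=[]
#1 0x1e7→b30/s6 MISS; vc=[]
#2 0x179→b23/s7 L1-HIT; vc=[]
#3 0xef→b14/s6 MISS; vc=[30]
#4 0xef→b14/s6 L1-HIT; vc=[30]
#5 0xe1→b14/s6 L1-HIT; vc=[30]
#6 0x164→b22/s6 MISS; vc=[30,14]
#7 0x1e1→b30/s6 VC-HIT; vc=[22,14]
#8 0x165→b22/s6 VC-HIT; vc=[30,14]
#9 0x3d1→b61/s5 MISS; vc=[30,14]
#10 0x3fe→b63/s7 MISS; vc=[30,14,23]
#11 0x17e→b23/s7 VC-HIT; vc=[30,14,63]
#12 0xe3→b14/s6 VC-HIT; vc=[30,22,63]
#13 0x17b→b23/s7 L1-HIT; vc=[30,22,63]
#14 0x1ec→b30/s6 VC-HIT; vc=[14,22,63]

SEQ = [MISS, MISS, L1-HIT, MISS, L1-HIT, L1-HIT, MISS, VC-HIT, VC-HIT, MISS, MISS, VC-HIT, VC-HIT, L1-HIT, VC-HIT]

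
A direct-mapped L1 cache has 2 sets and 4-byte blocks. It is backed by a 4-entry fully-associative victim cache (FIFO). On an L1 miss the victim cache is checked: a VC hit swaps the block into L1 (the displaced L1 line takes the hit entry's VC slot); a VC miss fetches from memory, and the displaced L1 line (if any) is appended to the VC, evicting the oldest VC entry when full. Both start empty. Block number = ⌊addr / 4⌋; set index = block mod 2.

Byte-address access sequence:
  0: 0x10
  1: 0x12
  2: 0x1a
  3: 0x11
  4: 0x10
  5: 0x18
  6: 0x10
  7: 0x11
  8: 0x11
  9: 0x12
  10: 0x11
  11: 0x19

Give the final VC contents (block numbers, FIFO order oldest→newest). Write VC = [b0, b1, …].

  [0] addr=0x10 blk=4 s=0: MISS | VC []
  [1] addr=0x12 blk=4 s=0: L1-HIT | VC []
  [2] addr=0x1a blk=6 s=0: MISS | VC [4]
  [3] addr=0x11 blk=4 s=0: VC-HIT | VC [6]
  [4] addr=0x10 blk=4 s=0: L1-HIT | VC [6]
  [5] addr=0x18 blk=6 s=0: VC-HIT | VC [4]
  [6] addr=0x10 blk=4 s=0: VC-HIT | VC [6]
  [7] addr=0x11 blk=4 s=0: L1-HIT | VC [6]
  [8] addr=0x11 blk=4 s=0: L1-HIT | VC [6]
  [9] addr=0x12 blk=4 s=0: L1-HIT | VC [6]
  [10] addr=0x11 blk=4 s=0: L1-HIT | VC [6]
  [11] addr=0x19 blk=6 s=0: VC-HIT | VC [4]

VC = [4]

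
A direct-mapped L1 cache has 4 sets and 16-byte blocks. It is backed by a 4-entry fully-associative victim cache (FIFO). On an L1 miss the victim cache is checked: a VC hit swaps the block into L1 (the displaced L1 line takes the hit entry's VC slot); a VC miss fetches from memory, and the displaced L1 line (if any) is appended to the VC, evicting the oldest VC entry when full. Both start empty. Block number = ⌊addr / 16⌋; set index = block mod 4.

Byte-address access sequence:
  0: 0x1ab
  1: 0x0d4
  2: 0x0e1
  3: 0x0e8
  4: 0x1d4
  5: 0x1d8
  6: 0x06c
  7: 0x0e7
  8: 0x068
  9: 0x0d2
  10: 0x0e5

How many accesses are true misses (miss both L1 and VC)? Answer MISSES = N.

MISSES = 5

#0 0x1ab→b26/s2 MISS; vc=[]
#1 0xd4→b13/s1 MISS; vc=[]
#2 0xe1→b14/s2 MISS; vc=[26]
#3 0xe8→b14/s2 L1-HIT; vc=[26]
#4 0x1d4→b29/s1 MISS; vc=[26,13]
#5 0x1d8→b29/s1 L1-HIT; vc=[26,13]
#6 0x6c→b6/s2 MISS; vc=[26,13,14]
#7 0xe7→b14/s2 VC-HIT; vc=[26,13,6]
#8 0x68→b6/s2 VC-HIT; vc=[26,13,14]
#9 0xd2→b13/s1 VC-HIT; vc=[26,29,14]
#10 0xe5→b14/s2 VC-HIT; vc=[26,29,6]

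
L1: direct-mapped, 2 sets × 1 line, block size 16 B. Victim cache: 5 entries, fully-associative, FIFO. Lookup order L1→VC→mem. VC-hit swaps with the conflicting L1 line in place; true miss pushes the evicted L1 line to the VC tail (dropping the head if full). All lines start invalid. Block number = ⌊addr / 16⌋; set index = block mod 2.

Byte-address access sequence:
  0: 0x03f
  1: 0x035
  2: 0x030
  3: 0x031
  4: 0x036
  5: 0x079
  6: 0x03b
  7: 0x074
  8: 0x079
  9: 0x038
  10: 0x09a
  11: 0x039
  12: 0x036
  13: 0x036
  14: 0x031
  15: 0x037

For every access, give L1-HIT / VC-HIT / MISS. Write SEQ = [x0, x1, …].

0: 0x3f (blk 3, set 1) → MISS  vc=[]
1: 0x35 (blk 3, set 1) → L1-HIT  vc=[]
2: 0x30 (blk 3, set 1) → L1-HIT  vc=[]
3: 0x31 (blk 3, set 1) → L1-HIT  vc=[]
4: 0x36 (blk 3, set 1) → L1-HIT  vc=[]
5: 0x79 (blk 7, set 1) → MISS  vc=[3]
6: 0x3b (blk 3, set 1) → VC-HIT  vc=[7]
7: 0x74 (blk 7, set 1) → VC-HIT  vc=[3]
8: 0x79 (blk 7, set 1) → L1-HIT  vc=[3]
9: 0x38 (blk 3, set 1) → VC-HIT  vc=[7]
10: 0x9a (blk 9, set 1) → MISS  vc=[7, 3]
11: 0x39 (blk 3, set 1) → VC-HIT  vc=[7, 9]
12: 0x36 (blk 3, set 1) → L1-HIT  vc=[7, 9]
13: 0x36 (blk 3, set 1) → L1-HIT  vc=[7, 9]
14: 0x31 (blk 3, set 1) → L1-HIT  vc=[7, 9]
15: 0x37 (blk 3, set 1) → L1-HIT  vc=[7, 9]

SEQ = [MISS, L1-HIT, L1-HIT, L1-HIT, L1-HIT, MISS, VC-HIT, VC-HIT, L1-HIT, VC-HIT, MISS, VC-HIT, L1-HIT, L1-HIT, L1-HIT, L1-HIT]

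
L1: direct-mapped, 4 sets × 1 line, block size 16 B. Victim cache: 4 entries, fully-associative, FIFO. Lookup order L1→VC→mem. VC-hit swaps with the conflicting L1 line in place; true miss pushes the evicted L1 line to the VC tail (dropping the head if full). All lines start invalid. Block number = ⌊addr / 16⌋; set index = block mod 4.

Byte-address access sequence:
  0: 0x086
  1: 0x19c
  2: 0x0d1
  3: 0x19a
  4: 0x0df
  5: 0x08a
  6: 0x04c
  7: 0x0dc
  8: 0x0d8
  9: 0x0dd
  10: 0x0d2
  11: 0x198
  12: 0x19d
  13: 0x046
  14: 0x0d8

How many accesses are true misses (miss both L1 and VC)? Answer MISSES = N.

MISSES = 4

#0 0x86→b8/s0 MISS; vc=[]
#1 0x19c→b25/s1 MISS; vc=[]
#2 0xd1→b13/s1 MISS; vc=[25]
#3 0x19a→b25/s1 VC-HIT; vc=[13]
#4 0xdf→b13/s1 VC-HIT; vc=[25]
#5 0x8a→b8/s0 L1-HIT; vc=[25]
#6 0x4c→b4/s0 MISS; vc=[25,8]
#7 0xdc→b13/s1 L1-HIT; vc=[25,8]
#8 0xd8→b13/s1 L1-HIT; vc=[25,8]
#9 0xdd→b13/s1 L1-HIT; vc=[25,8]
#10 0xd2→b13/s1 L1-HIT; vc=[25,8]
#11 0x198→b25/s1 VC-HIT; vc=[13,8]
#12 0x19d→b25/s1 L1-HIT; vc=[13,8]
#13 0x46→b4/s0 L1-HIT; vc=[13,8]
#14 0xd8→b13/s1 VC-HIT; vc=[25,8]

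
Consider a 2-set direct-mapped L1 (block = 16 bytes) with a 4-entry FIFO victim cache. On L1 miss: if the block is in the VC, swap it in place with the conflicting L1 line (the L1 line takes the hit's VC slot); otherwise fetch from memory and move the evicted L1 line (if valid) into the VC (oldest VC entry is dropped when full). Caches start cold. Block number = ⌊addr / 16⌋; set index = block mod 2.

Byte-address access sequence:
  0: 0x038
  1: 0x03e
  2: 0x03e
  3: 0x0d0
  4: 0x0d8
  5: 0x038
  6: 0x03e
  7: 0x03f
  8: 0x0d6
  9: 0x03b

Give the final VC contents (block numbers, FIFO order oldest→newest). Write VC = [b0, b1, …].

VC = [13]

  [0] addr=0x38 blk=3 s=1: MISS | VC []
  [1] addr=0x3e blk=3 s=1: L1-HIT | VC []
  [2] addr=0x3e blk=3 s=1: L1-HIT | VC []
  [3] addr=0xd0 blk=13 s=1: MISS | VC [3]
  [4] addr=0xd8 blk=13 s=1: L1-HIT | VC [3]
  [5] addr=0x38 blk=3 s=1: VC-HIT | VC [13]
  [6] addr=0x3e blk=3 s=1: L1-HIT | VC [13]
  [7] addr=0x3f blk=3 s=1: L1-HIT | VC [13]
  [8] addr=0xd6 blk=13 s=1: VC-HIT | VC [3]
  [9] addr=0x3b blk=3 s=1: VC-HIT | VC [13]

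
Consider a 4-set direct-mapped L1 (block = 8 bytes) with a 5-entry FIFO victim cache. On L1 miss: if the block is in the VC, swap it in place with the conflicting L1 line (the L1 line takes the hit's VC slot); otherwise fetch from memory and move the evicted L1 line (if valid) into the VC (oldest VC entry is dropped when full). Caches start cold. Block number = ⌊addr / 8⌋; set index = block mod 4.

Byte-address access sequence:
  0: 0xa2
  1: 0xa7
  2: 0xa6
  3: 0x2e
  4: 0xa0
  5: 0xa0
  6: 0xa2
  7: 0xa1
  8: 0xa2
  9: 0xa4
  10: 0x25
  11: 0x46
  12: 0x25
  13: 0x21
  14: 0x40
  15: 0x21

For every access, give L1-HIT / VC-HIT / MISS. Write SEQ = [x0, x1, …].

SEQ = [MISS, L1-HIT, L1-HIT, MISS, L1-HIT, L1-HIT, L1-HIT, L1-HIT, L1-HIT, L1-HIT, MISS, MISS, VC-HIT, L1-HIT, VC-HIT, VC-HIT]

0: 0xa2 (blk 20, set 0) → MISS  vc=[]
1: 0xa7 (blk 20, set 0) → L1-HIT  vc=[]
2: 0xa6 (blk 20, set 0) → L1-HIT  vc=[]
3: 0x2e (blk 5, set 1) → MISS  vc=[]
4: 0xa0 (blk 20, set 0) → L1-HIT  vc=[]
5: 0xa0 (blk 20, set 0) → L1-HIT  vc=[]
6: 0xa2 (blk 20, set 0) → L1-HIT  vc=[]
7: 0xa1 (blk 20, set 0) → L1-HIT  vc=[]
8: 0xa2 (blk 20, set 0) → L1-HIT  vc=[]
9: 0xa4 (blk 20, set 0) → L1-HIT  vc=[]
10: 0x25 (blk 4, set 0) → MISS  vc=[20]
11: 0x46 (blk 8, set 0) → MISS  vc=[20, 4]
12: 0x25 (blk 4, set 0) → VC-HIT  vc=[20, 8]
13: 0x21 (blk 4, set 0) → L1-HIT  vc=[20, 8]
14: 0x40 (blk 8, set 0) → VC-HIT  vc=[20, 4]
15: 0x21 (blk 4, set 0) → VC-HIT  vc=[20, 8]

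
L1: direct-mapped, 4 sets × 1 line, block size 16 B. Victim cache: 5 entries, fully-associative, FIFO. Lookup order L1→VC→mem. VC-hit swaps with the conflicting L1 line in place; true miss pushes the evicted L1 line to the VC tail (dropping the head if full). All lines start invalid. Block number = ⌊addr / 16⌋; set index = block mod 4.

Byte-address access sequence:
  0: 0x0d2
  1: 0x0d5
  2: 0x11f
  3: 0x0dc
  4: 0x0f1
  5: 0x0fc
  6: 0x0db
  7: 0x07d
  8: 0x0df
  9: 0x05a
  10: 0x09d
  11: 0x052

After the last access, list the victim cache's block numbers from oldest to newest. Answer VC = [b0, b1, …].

VC = [17, 15, 13, 9]

  [0] addr=0xd2 blk=13 s=1: MISS | VC []
  [1] addr=0xd5 blk=13 s=1: L1-HIT | VC []
  [2] addr=0x11f blk=17 s=1: MISS | VC [13]
  [3] addr=0xdc blk=13 s=1: VC-HIT | VC [17]
  [4] addr=0xf1 blk=15 s=3: MISS | VC [17]
  [5] addr=0xfc blk=15 s=3: L1-HIT | VC [17]
  [6] addr=0xdb blk=13 s=1: L1-HIT | VC [17]
  [7] addr=0x7d blk=7 s=3: MISS | VC [17, 15]
  [8] addr=0xdf blk=13 s=1: L1-HIT | VC [17, 15]
  [9] addr=0x5a blk=5 s=1: MISS | VC [17, 15, 13]
  [10] addr=0x9d blk=9 s=1: MISS | VC [17, 15, 13, 5]
  [11] addr=0x52 blk=5 s=1: VC-HIT | VC [17, 15, 13, 9]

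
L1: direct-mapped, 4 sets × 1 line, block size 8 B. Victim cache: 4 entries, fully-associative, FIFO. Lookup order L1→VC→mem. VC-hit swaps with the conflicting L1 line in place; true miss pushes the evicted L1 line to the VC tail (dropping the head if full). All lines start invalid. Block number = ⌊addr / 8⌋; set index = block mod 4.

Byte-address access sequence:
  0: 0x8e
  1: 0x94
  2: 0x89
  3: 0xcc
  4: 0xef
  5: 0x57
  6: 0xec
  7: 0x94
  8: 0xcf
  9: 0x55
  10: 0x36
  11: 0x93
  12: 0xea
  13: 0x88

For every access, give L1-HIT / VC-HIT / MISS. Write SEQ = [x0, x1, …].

  [0] addr=0x8e blk=17 s=1: MISS | VC []
  [1] addr=0x94 blk=18 s=2: MISS | VC []
  [2] addr=0x89 blk=17 s=1: L1-HIT | VC []
  [3] addr=0xcc blk=25 s=1: MISS | VC [17]
  [4] addr=0xef blk=29 s=1: MISS | VC [17, 25]
  [5] addr=0x57 blk=10 s=2: MISS | VC [17, 25, 18]
  [6] addr=0xec blk=29 s=1: L1-HIT | VC [17, 25, 18]
  [7] addr=0x94 blk=18 s=2: VC-HIT | VC [17, 25, 10]
  [8] addr=0xcf blk=25 s=1: VC-HIT | VC [17, 29, 10]
  [9] addr=0x55 blk=10 s=2: VC-HIT | VC [17, 29, 18]
  [10] addr=0x36 blk=6 s=2: MISS | VC [17, 29, 18, 10]
  [11] addr=0x93 blk=18 s=2: VC-HIT | VC [17, 29, 6, 10]
  [12] addr=0xea blk=29 s=1: VC-HIT | VC [17, 25, 6, 10]
  [13] addr=0x88 blk=17 s=1: VC-HIT | VC [29, 25, 6, 10]

SEQ = [MISS, MISS, L1-HIT, MISS, MISS, MISS, L1-HIT, VC-HIT, VC-HIT, VC-HIT, MISS, VC-HIT, VC-HIT, VC-HIT]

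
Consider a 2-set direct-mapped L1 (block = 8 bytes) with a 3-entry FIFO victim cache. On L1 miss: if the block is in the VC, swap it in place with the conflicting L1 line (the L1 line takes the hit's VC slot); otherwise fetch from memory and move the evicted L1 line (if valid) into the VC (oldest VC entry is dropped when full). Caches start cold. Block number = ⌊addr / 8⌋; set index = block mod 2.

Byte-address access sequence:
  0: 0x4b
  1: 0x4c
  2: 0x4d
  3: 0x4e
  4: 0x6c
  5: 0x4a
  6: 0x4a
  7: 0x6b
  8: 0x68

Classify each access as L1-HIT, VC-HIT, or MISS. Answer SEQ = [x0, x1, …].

SEQ = [MISS, L1-HIT, L1-HIT, L1-HIT, MISS, VC-HIT, L1-HIT, VC-HIT, L1-HIT]

  [0] addr=0x4b blk=9 s=1: MISS | VC []
  [1] addr=0x4c blk=9 s=1: L1-HIT | VC []
  [2] addr=0x4d blk=9 s=1: L1-HIT | VC []
  [3] addr=0x4e blk=9 s=1: L1-HIT | VC []
  [4] addr=0x6c blk=13 s=1: MISS | VC [9]
  [5] addr=0x4a blk=9 s=1: VC-HIT | VC [13]
  [6] addr=0x4a blk=9 s=1: L1-HIT | VC [13]
  [7] addr=0x6b blk=13 s=1: VC-HIT | VC [9]
  [8] addr=0x68 blk=13 s=1: L1-HIT | VC [9]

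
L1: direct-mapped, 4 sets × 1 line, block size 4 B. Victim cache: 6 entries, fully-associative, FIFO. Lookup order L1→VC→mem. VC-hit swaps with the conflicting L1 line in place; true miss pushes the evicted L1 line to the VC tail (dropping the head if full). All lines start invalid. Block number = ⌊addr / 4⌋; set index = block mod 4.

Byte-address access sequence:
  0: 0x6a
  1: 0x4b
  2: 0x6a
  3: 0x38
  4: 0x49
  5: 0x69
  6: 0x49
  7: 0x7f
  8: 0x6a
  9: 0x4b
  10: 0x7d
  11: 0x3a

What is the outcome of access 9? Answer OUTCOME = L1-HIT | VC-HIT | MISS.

OUTCOME = VC-HIT

0: 0x6a (blk 26, set 2) → MISS  vc=[]
1: 0x4b (blk 18, set 2) → MISS  vc=[26]
2: 0x6a (blk 26, set 2) → VC-HIT  vc=[18]
3: 0x38 (blk 14, set 2) → MISS  vc=[18, 26]
4: 0x49 (blk 18, set 2) → VC-HIT  vc=[14, 26]
5: 0x69 (blk 26, set 2) → VC-HIT  vc=[14, 18]
6: 0x49 (blk 18, set 2) → VC-HIT  vc=[14, 26]
7: 0x7f (blk 31, set 3) → MISS  vc=[14, 26]
8: 0x6a (blk 26, set 2) → VC-HIT  vc=[14, 18]
9: 0x4b (blk 18, set 2) → VC-HIT  vc=[14, 26]
10: 0x7d (blk 31, set 3) → L1-HIT  vc=[14, 26]
11: 0x3a (blk 14, set 2) → VC-HIT  vc=[18, 26]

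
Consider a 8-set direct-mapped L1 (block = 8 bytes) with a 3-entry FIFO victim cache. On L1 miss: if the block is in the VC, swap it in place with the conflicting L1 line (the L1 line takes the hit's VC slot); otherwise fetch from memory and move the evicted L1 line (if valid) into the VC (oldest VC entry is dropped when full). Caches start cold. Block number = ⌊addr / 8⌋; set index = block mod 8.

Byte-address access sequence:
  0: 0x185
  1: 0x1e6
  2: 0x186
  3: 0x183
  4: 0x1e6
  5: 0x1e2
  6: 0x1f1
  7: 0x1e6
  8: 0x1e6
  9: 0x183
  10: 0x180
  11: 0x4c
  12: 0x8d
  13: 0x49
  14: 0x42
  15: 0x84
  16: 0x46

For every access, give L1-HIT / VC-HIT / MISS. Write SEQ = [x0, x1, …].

0: 0x185 (blk 48, set 0) → MISS  vc=[]
1: 0x1e6 (blk 60, set 4) → MISS  vc=[]
2: 0x186 (blk 48, set 0) → L1-HIT  vc=[]
3: 0x183 (blk 48, set 0) → L1-HIT  vc=[]
4: 0x1e6 (blk 60, set 4) → L1-HIT  vc=[]
5: 0x1e2 (blk 60, set 4) → L1-HIT  vc=[]
6: 0x1f1 (blk 62, set 6) → MISS  vc=[]
7: 0x1e6 (blk 60, set 4) → L1-HIT  vc=[]
8: 0x1e6 (blk 60, set 4) → L1-HIT  vc=[]
9: 0x183 (blk 48, set 0) → L1-HIT  vc=[]
10: 0x180 (blk 48, set 0) → L1-HIT  vc=[]
11: 0x4c (blk 9, set 1) → MISS  vc=[]
12: 0x8d (blk 17, set 1) → MISS  vc=[9]
13: 0x49 (blk 9, set 1) → VC-HIT  vc=[17]
14: 0x42 (blk 8, set 0) → MISS  vc=[17, 48]
15: 0x84 (blk 16, set 0) → MISS  vc=[17, 48, 8]
16: 0x46 (blk 8, set 0) → VC-HIT  vc=[17, 48, 16]

SEQ = [MISS, MISS, L1-HIT, L1-HIT, L1-HIT, L1-HIT, MISS, L1-HIT, L1-HIT, L1-HIT, L1-HIT, MISS, MISS, VC-HIT, MISS, MISS, VC-HIT]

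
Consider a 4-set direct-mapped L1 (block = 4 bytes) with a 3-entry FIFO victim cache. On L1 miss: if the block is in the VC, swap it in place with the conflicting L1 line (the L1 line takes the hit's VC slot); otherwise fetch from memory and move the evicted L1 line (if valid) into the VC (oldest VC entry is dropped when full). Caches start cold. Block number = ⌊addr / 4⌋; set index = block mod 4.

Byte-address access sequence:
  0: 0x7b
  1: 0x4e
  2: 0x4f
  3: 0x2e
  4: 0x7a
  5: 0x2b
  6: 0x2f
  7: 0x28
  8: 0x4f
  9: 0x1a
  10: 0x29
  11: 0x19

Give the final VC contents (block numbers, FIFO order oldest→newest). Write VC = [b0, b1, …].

VC = [11, 30, 10]

0: 0x7b (blk 30, set 2) → MISS  vc=[]
1: 0x4e (blk 19, set 3) → MISS  vc=[]
2: 0x4f (blk 19, set 3) → L1-HIT  vc=[]
3: 0x2e (blk 11, set 3) → MISS  vc=[19]
4: 0x7a (blk 30, set 2) → L1-HIT  vc=[19]
5: 0x2b (blk 10, set 2) → MISS  vc=[19, 30]
6: 0x2f (blk 11, set 3) → L1-HIT  vc=[19, 30]
7: 0x28 (blk 10, set 2) → L1-HIT  vc=[19, 30]
8: 0x4f (blk 19, set 3) → VC-HIT  vc=[11, 30]
9: 0x1a (blk 6, set 2) → MISS  vc=[11, 30, 10]
10: 0x29 (blk 10, set 2) → VC-HIT  vc=[11, 30, 6]
11: 0x19 (blk 6, set 2) → VC-HIT  vc=[11, 30, 10]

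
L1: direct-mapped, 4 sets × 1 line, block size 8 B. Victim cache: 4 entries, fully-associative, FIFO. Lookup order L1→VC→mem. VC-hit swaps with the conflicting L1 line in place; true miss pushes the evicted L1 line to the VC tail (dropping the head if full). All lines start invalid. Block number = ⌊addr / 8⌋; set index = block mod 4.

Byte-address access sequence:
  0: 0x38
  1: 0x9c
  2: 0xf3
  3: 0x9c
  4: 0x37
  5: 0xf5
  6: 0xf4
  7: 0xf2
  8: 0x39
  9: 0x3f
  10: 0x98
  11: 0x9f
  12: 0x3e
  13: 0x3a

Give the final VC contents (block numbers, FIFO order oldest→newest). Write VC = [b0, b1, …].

VC = [19, 6]

  [0] addr=0x38 blk=7 s=3: MISS | VC []
  [1] addr=0x9c blk=19 s=3: MISS | VC [7]
  [2] addr=0xf3 blk=30 s=2: MISS | VC [7]
  [3] addr=0x9c blk=19 s=3: L1-HIT | VC [7]
  [4] addr=0x37 blk=6 s=2: MISS | VC [7, 30]
  [5] addr=0xf5 blk=30 s=2: VC-HIT | VC [7, 6]
  [6] addr=0xf4 blk=30 s=2: L1-HIT | VC [7, 6]
  [7] addr=0xf2 blk=30 s=2: L1-HIT | VC [7, 6]
  [8] addr=0x39 blk=7 s=3: VC-HIT | VC [19, 6]
  [9] addr=0x3f blk=7 s=3: L1-HIT | VC [19, 6]
  [10] addr=0x98 blk=19 s=3: VC-HIT | VC [7, 6]
  [11] addr=0x9f blk=19 s=3: L1-HIT | VC [7, 6]
  [12] addr=0x3e blk=7 s=3: VC-HIT | VC [19, 6]
  [13] addr=0x3a blk=7 s=3: L1-HIT | VC [19, 6]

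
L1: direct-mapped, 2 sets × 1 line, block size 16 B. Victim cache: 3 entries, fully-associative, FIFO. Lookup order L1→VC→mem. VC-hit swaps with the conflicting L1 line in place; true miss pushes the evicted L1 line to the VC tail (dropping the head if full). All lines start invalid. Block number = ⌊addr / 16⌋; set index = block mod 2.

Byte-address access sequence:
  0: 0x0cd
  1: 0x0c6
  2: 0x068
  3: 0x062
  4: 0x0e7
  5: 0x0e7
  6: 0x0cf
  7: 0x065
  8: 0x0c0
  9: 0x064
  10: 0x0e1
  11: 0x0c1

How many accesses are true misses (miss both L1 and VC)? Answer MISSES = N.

MISSES = 3

0: 0xcd (blk 12, set 0) → MISS  vc=[]
1: 0xc6 (blk 12, set 0) → L1-HIT  vc=[]
2: 0x68 (blk 6, set 0) → MISS  vc=[12]
3: 0x62 (blk 6, set 0) → L1-HIT  vc=[12]
4: 0xe7 (blk 14, set 0) → MISS  vc=[12, 6]
5: 0xe7 (blk 14, set 0) → L1-HIT  vc=[12, 6]
6: 0xcf (blk 12, set 0) → VC-HIT  vc=[14, 6]
7: 0x65 (blk 6, set 0) → VC-HIT  vc=[14, 12]
8: 0xc0 (blk 12, set 0) → VC-HIT  vc=[14, 6]
9: 0x64 (blk 6, set 0) → VC-HIT  vc=[14, 12]
10: 0xe1 (blk 14, set 0) → VC-HIT  vc=[6, 12]
11: 0xc1 (blk 12, set 0) → VC-HIT  vc=[6, 14]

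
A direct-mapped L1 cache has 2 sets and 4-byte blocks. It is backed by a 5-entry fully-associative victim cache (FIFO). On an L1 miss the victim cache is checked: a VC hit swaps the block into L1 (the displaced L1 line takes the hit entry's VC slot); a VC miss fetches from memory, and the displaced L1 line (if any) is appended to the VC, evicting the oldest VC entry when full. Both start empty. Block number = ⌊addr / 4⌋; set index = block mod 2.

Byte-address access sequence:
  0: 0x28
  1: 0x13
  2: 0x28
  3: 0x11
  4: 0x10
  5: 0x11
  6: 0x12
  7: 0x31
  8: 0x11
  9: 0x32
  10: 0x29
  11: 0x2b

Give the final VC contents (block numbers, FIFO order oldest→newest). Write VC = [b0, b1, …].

VC = [12, 4]

0: 0x28 (blk 10, set 0) → MISS  vc=[]
1: 0x13 (blk 4, set 0) → MISS  vc=[10]
2: 0x28 (blk 10, set 0) → VC-HIT  vc=[4]
3: 0x11 (blk 4, set 0) → VC-HIT  vc=[10]
4: 0x10 (blk 4, set 0) → L1-HIT  vc=[10]
5: 0x11 (blk 4, set 0) → L1-HIT  vc=[10]
6: 0x12 (blk 4, set 0) → L1-HIT  vc=[10]
7: 0x31 (blk 12, set 0) → MISS  vc=[10, 4]
8: 0x11 (blk 4, set 0) → VC-HIT  vc=[10, 12]
9: 0x32 (blk 12, set 0) → VC-HIT  vc=[10, 4]
10: 0x29 (blk 10, set 0) → VC-HIT  vc=[12, 4]
11: 0x2b (blk 10, set 0) → L1-HIT  vc=[12, 4]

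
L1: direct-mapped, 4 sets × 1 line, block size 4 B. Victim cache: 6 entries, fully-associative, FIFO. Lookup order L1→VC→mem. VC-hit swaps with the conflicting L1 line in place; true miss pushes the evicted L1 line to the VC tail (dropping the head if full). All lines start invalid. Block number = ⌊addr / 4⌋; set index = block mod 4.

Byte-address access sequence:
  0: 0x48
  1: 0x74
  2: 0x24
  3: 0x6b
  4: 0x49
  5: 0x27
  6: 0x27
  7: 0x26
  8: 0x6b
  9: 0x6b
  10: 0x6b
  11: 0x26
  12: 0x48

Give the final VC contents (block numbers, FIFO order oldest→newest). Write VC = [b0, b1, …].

VC = [29, 26]

0: 0x48 (blk 18, set 2) → MISS  vc=[]
1: 0x74 (blk 29, set 1) → MISS  vc=[]
2: 0x24 (blk 9, set 1) → MISS  vc=[29]
3: 0x6b (blk 26, set 2) → MISS  vc=[29, 18]
4: 0x49 (blk 18, set 2) → VC-HIT  vc=[29, 26]
5: 0x27 (blk 9, set 1) → L1-HIT  vc=[29, 26]
6: 0x27 (blk 9, set 1) → L1-HIT  vc=[29, 26]
7: 0x26 (blk 9, set 1) → L1-HIT  vc=[29, 26]
8: 0x6b (blk 26, set 2) → VC-HIT  vc=[29, 18]
9: 0x6b (blk 26, set 2) → L1-HIT  vc=[29, 18]
10: 0x6b (blk 26, set 2) → L1-HIT  vc=[29, 18]
11: 0x26 (blk 9, set 1) → L1-HIT  vc=[29, 18]
12: 0x48 (blk 18, set 2) → VC-HIT  vc=[29, 26]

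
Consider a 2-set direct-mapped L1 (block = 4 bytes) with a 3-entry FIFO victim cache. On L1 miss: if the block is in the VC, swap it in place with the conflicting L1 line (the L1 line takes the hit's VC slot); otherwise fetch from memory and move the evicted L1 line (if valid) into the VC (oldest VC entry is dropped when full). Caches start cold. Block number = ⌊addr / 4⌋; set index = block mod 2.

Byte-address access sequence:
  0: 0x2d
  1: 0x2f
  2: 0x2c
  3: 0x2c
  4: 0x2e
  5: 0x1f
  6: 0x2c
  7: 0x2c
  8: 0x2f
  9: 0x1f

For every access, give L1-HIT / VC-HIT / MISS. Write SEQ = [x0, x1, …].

#0 0x2d→b11/s1 MISS; vc=[]
#1 0x2f→b11/s1 L1-HIT; vc=[]
#2 0x2c→b11/s1 L1-HIT; vc=[]
#3 0x2c→b11/s1 L1-HIT; vc=[]
#4 0x2e→b11/s1 L1-HIT; vc=[]
#5 0x1f→b7/s1 MISS; vc=[11]
#6 0x2c→b11/s1 VC-HIT; vc=[7]
#7 0x2c→b11/s1 L1-HIT; vc=[7]
#8 0x2f→b11/s1 L1-HIT; vc=[7]
#9 0x1f→b7/s1 VC-HIT; vc=[11]

SEQ = [MISS, L1-HIT, L1-HIT, L1-HIT, L1-HIT, MISS, VC-HIT, L1-HIT, L1-HIT, VC-HIT]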